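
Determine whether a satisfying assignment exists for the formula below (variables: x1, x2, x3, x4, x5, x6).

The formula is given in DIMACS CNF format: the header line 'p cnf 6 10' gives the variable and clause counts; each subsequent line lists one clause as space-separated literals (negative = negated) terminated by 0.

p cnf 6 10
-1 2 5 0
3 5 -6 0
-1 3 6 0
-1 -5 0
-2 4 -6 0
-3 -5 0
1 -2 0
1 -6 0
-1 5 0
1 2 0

No, unsatisfiable

Try x1 = False.
(¬x2) alone gives x2 = False.
Now (x2) is unsatisfied and unit — conflict.
So x1 must be the other value — set x1 = True.
(¬x5) alone gives x5 = False.
Now (x5) is unsatisfied and unit — conflict.
Both values of x1 lead to a conflict.
No assignment satisfies every clause.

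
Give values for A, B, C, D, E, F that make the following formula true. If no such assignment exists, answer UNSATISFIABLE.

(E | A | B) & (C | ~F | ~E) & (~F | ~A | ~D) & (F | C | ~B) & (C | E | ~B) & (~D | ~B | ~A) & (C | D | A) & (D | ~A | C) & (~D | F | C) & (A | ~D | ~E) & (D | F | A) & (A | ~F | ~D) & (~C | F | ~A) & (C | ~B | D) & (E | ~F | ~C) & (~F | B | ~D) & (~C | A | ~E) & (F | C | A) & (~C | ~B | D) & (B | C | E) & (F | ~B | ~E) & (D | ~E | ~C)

Try E = 0.
Try A = 0.
Unit clause (B) forces B = 1.
Unit clause (C) forces C = 1.
Unit clause (~F) forces F = 0.
Unit clause (D) forces D = 1.
Every clause now holds.

A=0, B=1, C=1, D=1, E=0, F=0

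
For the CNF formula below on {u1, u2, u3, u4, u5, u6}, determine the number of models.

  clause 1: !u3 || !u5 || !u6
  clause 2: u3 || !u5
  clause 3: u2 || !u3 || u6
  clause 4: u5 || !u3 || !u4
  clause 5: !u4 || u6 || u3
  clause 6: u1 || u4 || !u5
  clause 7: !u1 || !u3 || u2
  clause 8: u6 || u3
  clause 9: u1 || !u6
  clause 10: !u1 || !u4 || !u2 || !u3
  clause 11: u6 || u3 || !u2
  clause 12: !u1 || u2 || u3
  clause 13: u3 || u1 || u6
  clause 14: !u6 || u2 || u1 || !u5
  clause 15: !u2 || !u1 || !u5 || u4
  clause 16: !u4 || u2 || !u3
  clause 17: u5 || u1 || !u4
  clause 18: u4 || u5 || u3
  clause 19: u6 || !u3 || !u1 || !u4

5

There are 2^6 = 64 truth assignments over (u1, u2, u3, u4, u5, u6).
Split on u2. With u2 = true, the clauses containing u2 are satisfied and !u2 drops from the rest; 5 of the 2^5 = 32 assignments to the other variables satisfy what remains.
With u2 = false, by the same count on the reduced clause set, 0 assignments work.
Total: 5 + 0 = 5.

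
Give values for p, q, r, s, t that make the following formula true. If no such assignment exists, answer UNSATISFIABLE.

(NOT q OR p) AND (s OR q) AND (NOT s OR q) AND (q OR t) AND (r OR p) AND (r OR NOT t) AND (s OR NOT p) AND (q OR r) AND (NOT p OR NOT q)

Try q = false.
Unit clause (s) forces s = true.
That conflicts with the unit clause (NOT s).
That branch fails; take q = true instead.
Unit clause (p) forces p = true.
That conflicts with the unit clause (NOT p).
Either choice for q ends in contradiction.

UNSATISFIABLE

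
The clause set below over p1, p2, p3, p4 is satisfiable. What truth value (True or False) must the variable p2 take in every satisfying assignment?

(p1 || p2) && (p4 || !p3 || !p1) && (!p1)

Suppose p2 = false.
From the singleton clause (p1), p1 = true.
That conflicts with the unit clause (!p1).
So every satisfying assignment has p2 = True.

True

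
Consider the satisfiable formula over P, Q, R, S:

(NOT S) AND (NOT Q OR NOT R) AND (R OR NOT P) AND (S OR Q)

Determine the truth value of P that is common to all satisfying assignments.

False

Suppose P = true.
(NOT S) alone gives S = false.
(R) alone gives R = true.
(NOT Q) alone gives Q = false.
Now (Q) is unsatisfied and unit — conflict.
So every satisfying assignment has P = False.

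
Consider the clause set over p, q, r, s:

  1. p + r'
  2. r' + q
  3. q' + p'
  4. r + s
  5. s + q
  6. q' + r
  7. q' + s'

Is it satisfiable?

Yes

Branch on p: set p = 0.
From the singleton clause (r'), r = 0.
From the singleton clause (s), s = 1.
From the singleton clause (q'), q = 0.
This assignment satisfies each clause.
A satisfying assignment: p=0,  q=0,  r=0,  s=1.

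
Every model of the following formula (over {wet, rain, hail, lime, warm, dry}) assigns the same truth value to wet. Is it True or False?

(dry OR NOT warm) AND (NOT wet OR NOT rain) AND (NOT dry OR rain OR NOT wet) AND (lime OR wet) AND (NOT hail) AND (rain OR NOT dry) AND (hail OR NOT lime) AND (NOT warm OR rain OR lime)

True

Suppose wet = false.
The clause (lime) is unit, so lime = true.
The clause (NOT hail) is unit, so hail = false.
That conflicts with the unit clause (hail).
So every satisfying assignment has wet = True.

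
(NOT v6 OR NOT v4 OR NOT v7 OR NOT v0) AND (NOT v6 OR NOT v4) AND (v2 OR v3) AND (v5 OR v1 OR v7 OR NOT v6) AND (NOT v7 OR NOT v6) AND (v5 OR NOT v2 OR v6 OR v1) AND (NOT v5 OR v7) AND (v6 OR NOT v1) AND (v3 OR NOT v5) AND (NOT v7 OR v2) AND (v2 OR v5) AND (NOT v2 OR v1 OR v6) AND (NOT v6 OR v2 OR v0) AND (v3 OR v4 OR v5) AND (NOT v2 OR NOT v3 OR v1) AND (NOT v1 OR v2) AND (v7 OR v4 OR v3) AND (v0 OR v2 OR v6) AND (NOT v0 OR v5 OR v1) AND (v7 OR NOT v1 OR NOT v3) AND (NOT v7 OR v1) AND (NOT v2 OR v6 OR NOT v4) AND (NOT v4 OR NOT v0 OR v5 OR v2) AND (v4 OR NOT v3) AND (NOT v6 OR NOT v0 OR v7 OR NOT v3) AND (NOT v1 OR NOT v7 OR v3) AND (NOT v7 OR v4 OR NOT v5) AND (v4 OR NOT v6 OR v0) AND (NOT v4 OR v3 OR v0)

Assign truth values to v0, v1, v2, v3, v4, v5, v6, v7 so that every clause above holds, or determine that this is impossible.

UNSATISFIABLE

Try v6 = false.
The clause (NOT v1) is unit, so v1 = false.
The clause (NOT v2) is unit, so v2 = false.
The clause (v3) is unit, so v3 = true.
The clause (NOT v7) is unit, so v7 = false.
The clause (NOT v5) is unit, so v5 = false.
That conflicts with the unit clause (v5).
Undo v6 and try v6 = true.
The clause (NOT v4) is unit, so v4 = false.
The clause (NOT v7) is unit, so v7 = false.
The clause (NOT v5) is unit, so v5 = false.
The clause (v1) is unit, so v1 = true.
The clause (v2) is unit, so v2 = true.
The clause (v3) is unit, so v3 = true.
That conflicts with the unit clause (NOT v3).
Both values of v6 lead to a conflict.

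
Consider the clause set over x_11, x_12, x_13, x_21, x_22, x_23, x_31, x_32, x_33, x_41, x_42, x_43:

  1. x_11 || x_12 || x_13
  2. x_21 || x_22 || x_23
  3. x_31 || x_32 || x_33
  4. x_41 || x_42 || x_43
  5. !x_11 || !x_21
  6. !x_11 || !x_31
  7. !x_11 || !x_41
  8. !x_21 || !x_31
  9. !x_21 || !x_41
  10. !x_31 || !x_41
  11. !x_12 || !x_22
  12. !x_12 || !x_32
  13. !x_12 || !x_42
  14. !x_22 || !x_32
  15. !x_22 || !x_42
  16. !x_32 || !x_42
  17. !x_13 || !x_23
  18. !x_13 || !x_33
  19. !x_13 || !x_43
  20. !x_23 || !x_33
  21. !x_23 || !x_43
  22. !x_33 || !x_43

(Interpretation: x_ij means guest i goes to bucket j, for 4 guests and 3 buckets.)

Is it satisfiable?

No

Try x_11 = false.
Try x_12 = true.
From the singleton clause (!x_22), x_22 = false.
From the singleton clause (!x_32), x_32 = false.
From the singleton clause (!x_42), x_42 = false.
Try x_21 = true.
From the singleton clause (!x_31), x_31 = false.
From the singleton clause (x_33), x_33 = true.
From the singleton clause (!x_41), x_41 = false.
From the singleton clause (x_43), x_43 = true.
Now (!x_43) is unsatisfied and unit — conflict.
So x_21 must be the other value — set x_21 = false.
From the singleton clause (x_23), x_23 = true.
From the singleton clause (!x_13), x_13 = false.
From the singleton clause (!x_33), x_33 = false.
From the singleton clause (x_31), x_31 = true.
From the singleton clause (!x_41), x_41 = false.
From the singleton clause (x_43), x_43 = true.
Now (!x_43) is unsatisfied and unit — conflict.
Either choice for x_21 ends in contradiction.
So x_12 must be the other value — set x_12 = false.
From the singleton clause (x_13), x_13 = true.
From the singleton clause (!x_23), x_23 = false.
From the singleton clause (!x_33), x_33 = false.
From the singleton clause (!x_43), x_43 = false.
Try x_21 = true.
From the singleton clause (!x_31), x_31 = false.
From the singleton clause (x_32), x_32 = true.
From the singleton clause (!x_41), x_41 = false.
From the singleton clause (x_42), x_42 = true.
Now (!x_42) is unsatisfied and unit — conflict.
So x_21 must be the other value — set x_21 = false.
From the singleton clause (x_22), x_22 = true.
From the singleton clause (!x_32), x_32 = false.
From the singleton clause (x_31), x_31 = true.
From the singleton clause (!x_41), x_41 = false.
From the singleton clause (x_42), x_42 = true.
Now (!x_42) is unsatisfied and unit — conflict.
Either choice for x_21 ends in contradiction.
Either choice for x_12 ends in contradiction.
So x_11 must be the other value — set x_11 = true.
From the singleton clause (!x_21), x_21 = false.
From the singleton clause (!x_31), x_31 = false.
From the singleton clause (!x_41), x_41 = false.
Try x_22 = true.
From the singleton clause (!x_12), x_12 = false.
From the singleton clause (!x_32), x_32 = false.
From the singleton clause (x_33), x_33 = true.
From the singleton clause (!x_42), x_42 = false.
From the singleton clause (x_43), x_43 = true.
Now (!x_43) is unsatisfied and unit — conflict.
So x_22 must be the other value — set x_22 = false.
From the singleton clause (x_23), x_23 = true.
From the singleton clause (!x_13), x_13 = false.
From the singleton clause (!x_33), x_33 = false.
From the singleton clause (x_32), x_32 = true.
From the singleton clause (!x_12), x_12 = false.
From the singleton clause (!x_42), x_42 = false.
From the singleton clause (x_43), x_43 = true.
Now (!x_43) is unsatisfied and unit — conflict.
Either choice for x_22 ends in contradiction.
Either choice for x_11 ends in contradiction.
No assignment satisfies every clause.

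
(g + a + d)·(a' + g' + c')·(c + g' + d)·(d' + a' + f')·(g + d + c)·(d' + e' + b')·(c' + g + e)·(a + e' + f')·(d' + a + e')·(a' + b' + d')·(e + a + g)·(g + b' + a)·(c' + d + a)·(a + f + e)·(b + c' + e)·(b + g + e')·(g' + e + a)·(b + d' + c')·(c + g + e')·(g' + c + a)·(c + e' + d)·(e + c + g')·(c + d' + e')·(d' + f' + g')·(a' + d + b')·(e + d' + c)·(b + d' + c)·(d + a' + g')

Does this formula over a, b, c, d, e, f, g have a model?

Unsatisfiable

Branch on g: set g = 1.
Branch on a: set a = 0.
Unit clause (e) forces e = 1.
Unit clause (f') forces f = 0.
Unit clause (d') forces d = 0.
Unit clause (c) forces c = 1.
Now (c') is unsatisfied and unit — conflict.
Backtrack on a: now try a = 1.
Unit clause (c') forces c = 0.
Unit clause (d) forces d = 1.
Unit clause (f') forces f = 0.
Unit clause (b') forces b = 0.
Now (b) is unsatisfied and unit — conflict.
Either choice for a ends in contradiction.
Backtrack on g: now try g = 0.
Branch on a: set a = 1.
Branch on d: set d = 0.
Unit clause (c) forces c = 1.
Unit clause (e) forces e = 1.
Unit clause (b) forces b = 1.
Now (b') is unsatisfied and unit — conflict.
Backtrack on d: now try d = 1.
Unit clause (f') forces f = 0.
Unit clause (b') forces b = 0.
Unit clause (e') forces e = 0.
Unit clause (c') forces c = 0.
Now (c) is unsatisfied and unit — conflict.
Either choice for d ends in contradiction.
Backtrack on a: now try a = 0.
Unit clause (d) forces d = 1.
Unit clause (e') forces e = 0.
Now (e) is unsatisfied and unit — conflict.
Either choice for a ends in contradiction.
Either choice for g ends in contradiction.
No assignment satisfies every clause.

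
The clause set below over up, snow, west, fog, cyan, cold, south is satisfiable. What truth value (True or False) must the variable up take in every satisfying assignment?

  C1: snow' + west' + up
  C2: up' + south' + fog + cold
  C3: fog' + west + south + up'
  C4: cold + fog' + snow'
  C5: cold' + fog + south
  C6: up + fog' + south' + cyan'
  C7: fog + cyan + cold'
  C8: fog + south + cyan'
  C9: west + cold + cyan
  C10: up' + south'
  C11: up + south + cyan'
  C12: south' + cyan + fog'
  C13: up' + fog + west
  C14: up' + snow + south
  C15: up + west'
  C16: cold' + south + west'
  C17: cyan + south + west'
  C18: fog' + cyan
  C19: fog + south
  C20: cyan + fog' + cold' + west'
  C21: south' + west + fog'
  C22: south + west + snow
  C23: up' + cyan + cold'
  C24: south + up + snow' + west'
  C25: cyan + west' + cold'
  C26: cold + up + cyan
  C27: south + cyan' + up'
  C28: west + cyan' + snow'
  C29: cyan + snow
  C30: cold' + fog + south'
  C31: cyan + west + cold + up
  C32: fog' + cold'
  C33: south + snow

False

Suppose up = 1.
(south') alone gives south = 0.
(snow) alone gives snow = 1.
(fog) alone gives fog = 1.
(west) alone gives west = 1.
(cold) alone gives cold = 1.
That conflicts with the unit clause (cold').
So every satisfying assignment has up = False.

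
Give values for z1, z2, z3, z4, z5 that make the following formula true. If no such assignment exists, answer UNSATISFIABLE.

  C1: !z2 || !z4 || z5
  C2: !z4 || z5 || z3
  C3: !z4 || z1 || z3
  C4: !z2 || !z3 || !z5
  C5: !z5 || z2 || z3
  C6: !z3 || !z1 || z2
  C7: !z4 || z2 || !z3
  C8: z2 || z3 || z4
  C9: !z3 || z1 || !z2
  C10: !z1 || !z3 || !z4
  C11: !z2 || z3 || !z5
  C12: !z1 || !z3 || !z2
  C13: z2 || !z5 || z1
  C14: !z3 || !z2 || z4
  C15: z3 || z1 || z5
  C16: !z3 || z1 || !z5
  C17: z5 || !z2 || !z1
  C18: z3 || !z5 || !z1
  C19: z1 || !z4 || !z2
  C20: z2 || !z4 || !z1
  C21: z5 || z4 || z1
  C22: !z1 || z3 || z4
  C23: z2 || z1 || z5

UNSATISFIABLE

Try z2 = false.
Try z5 = false.
Unit clause (z1) forces z1 = true.
Unit clause (!z3) forces z3 = false.
Unit clause (!z4) forces z4 = false.
But (z4) is also a unit clause — contradiction.
That branch fails; take z5 = true instead.
Unit clause (z3) forces z3 = true.
Unit clause (!z1) forces z1 = false.
But (z1) is also a unit clause — contradiction.
Neither z5 = true nor z5 = false works.
That branch fails; take z2 = true instead.
Try z4 = false.
Unit clause (!z3) forces z3 = false.
Unit clause (!z5) forces z5 = false.
Unit clause (z1) forces z1 = true.
But (!z1) is also a unit clause — contradiction.
That branch fails; take z4 = true instead.
Unit clause (z5) forces z5 = true.
Unit clause (!z3) forces z3 = false.
But (z3) is also a unit clause — contradiction.
Neither z4 = true nor z4 = false works.
Neither z2 = true nor z2 = false works.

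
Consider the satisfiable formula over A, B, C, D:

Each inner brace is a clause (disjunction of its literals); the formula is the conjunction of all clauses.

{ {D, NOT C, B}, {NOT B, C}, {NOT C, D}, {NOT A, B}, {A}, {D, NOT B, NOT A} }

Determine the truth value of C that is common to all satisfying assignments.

True

Suppose C = false.
From the singleton clause (NOT B), B = false.
From the singleton clause (NOT A), A = false.
But (A) is also a unit clause — contradiction.
So every satisfying assignment has C = True.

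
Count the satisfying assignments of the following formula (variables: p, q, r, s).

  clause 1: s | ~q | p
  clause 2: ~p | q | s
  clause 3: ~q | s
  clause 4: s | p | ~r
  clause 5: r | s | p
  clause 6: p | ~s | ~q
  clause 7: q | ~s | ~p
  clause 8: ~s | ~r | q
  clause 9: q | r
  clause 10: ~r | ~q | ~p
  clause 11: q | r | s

There are 2^4 = 16 truth assignments over (p, q, r, s).
Split on r. With r = 1, the clauses containing r are satisfied and ~r drops from the rest; 0 of the 2^3 = 8 assignments to the other variables satisfy what remains.
With r = 0, by the same count on the reduced clause set, 1 assignment works.
Total: 0 + 1 = 1.

1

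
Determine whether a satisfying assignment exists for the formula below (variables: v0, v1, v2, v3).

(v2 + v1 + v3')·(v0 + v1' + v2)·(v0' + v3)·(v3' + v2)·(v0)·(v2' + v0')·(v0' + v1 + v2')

From the singleton clause (v0), v0 = 1.
From the singleton clause (v3), v3 = 1.
From the singleton clause (v2), v2 = 1.
That conflicts with the unit clause (v2').
No assignment satisfies every clause.

No, unsatisfiable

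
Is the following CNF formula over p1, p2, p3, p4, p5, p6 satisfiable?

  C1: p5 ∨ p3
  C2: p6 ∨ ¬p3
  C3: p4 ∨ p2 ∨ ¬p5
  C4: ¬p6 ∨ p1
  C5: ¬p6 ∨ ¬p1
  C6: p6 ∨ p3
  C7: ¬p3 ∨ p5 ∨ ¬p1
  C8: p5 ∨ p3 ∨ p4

Branch on p5: set p5 = True.
Branch on p6: set p6 = True.
From the singleton clause (p1), p1 = True.
Now (¬p1) is unsatisfied and unit — conflict.
Undo p6 and try p6 = False.
From the singleton clause (¬p3), p3 = False.
Now (p3) is unsatisfied and unit — conflict.
Both values of p6 lead to a conflict.
Undo p5 and try p5 = False.
From the singleton clause (p3), p3 = True.
From the singleton clause (p6), p6 = True.
From the singleton clause (p1), p1 = True.
Now (¬p1) is unsatisfied and unit — conflict.
Both values of p5 lead to a conflict.
No assignment satisfies every clause.

No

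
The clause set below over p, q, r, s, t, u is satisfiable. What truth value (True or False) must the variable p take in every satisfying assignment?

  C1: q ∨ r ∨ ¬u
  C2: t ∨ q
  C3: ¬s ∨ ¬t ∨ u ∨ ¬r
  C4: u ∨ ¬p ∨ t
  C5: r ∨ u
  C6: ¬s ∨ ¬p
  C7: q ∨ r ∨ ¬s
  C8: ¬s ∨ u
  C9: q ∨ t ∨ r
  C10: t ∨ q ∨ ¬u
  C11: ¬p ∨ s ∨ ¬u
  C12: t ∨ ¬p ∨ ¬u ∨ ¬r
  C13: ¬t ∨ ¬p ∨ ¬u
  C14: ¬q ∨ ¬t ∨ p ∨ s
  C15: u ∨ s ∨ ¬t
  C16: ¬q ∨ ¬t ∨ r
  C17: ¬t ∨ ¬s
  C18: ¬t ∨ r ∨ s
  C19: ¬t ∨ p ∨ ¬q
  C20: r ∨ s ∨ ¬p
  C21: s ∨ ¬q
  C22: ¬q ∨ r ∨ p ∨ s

Suppose p = True.
(¬s) alone gives s = False.
(¬u) alone gives u = False.
(t) alone gives t = True.
That conflicts with the unit clause (¬t).
So every satisfying assignment has p = False.

False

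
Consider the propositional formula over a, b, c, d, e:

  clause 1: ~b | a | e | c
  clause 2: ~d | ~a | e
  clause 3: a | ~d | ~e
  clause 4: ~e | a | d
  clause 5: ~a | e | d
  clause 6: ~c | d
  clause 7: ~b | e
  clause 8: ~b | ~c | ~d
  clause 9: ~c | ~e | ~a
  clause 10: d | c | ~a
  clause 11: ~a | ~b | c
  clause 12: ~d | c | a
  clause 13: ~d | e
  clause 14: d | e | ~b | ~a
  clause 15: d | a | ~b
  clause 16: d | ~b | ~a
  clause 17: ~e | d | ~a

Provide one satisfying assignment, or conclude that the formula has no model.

a: 0,  b: 0,  c: 0,  d: 0,  e: 0

Branch on c: set c = 0.
Branch on b: set b = 0.
Branch on d: set d = 0.
Unit clause (~a) forces a = 0.
Unit clause (~e) forces e = 0.
This assignment satisfies each clause.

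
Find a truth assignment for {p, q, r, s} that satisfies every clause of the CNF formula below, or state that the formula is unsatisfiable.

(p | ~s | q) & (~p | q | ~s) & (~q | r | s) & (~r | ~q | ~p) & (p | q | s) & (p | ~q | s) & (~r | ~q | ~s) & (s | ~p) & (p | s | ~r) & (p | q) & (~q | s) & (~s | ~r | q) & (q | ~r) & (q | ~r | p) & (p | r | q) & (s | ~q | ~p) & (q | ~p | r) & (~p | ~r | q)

Try s = 1.
Try p = 0.
The clause (q) is unit, so q = 1.
The clause (~r) is unit, so r = 0.
This assignment satisfies each clause.

p: 0; q: 1; r: 0; s: 1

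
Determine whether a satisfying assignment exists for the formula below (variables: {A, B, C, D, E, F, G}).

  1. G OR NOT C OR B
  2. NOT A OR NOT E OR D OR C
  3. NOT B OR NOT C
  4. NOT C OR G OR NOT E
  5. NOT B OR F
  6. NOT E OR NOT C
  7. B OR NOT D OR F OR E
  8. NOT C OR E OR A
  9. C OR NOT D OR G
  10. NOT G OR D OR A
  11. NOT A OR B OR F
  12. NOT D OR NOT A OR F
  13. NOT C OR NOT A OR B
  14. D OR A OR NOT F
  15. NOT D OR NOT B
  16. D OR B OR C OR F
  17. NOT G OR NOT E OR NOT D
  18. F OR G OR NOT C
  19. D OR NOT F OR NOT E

Yes, satisfiable

Try B = true.
Unit clause (NOT C) forces C = false.
Unit clause (F) forces F = true.
Unit clause (NOT D) forces D = false.
Unit clause (A) forces A = true.
Unit clause (NOT E) forces E = false.
All clauses hold; G can take either value.
A satisfying assignment: A: true, B: true, C: false, D: false, E: false, F: true, G: true.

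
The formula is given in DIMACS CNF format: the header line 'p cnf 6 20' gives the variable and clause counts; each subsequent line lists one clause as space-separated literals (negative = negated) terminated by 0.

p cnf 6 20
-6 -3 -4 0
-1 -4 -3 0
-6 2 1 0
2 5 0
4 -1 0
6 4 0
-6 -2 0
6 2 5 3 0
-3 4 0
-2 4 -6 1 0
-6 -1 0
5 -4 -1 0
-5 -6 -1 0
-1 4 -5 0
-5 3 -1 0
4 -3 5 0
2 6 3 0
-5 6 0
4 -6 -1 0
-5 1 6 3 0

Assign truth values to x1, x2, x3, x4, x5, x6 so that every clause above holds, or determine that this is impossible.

Case x2 = True:
Unit clause (¬x6) forces x6 = False.
Unit clause (x4) forces x4 = True.
Unit clause (¬x5) forces x5 = False.
Unit clause (¬x1) forces x1 = False.
All clauses hold; x3 can take either value.

x1: False, x2: True, x3: True, x4: True, x5: False, x6: False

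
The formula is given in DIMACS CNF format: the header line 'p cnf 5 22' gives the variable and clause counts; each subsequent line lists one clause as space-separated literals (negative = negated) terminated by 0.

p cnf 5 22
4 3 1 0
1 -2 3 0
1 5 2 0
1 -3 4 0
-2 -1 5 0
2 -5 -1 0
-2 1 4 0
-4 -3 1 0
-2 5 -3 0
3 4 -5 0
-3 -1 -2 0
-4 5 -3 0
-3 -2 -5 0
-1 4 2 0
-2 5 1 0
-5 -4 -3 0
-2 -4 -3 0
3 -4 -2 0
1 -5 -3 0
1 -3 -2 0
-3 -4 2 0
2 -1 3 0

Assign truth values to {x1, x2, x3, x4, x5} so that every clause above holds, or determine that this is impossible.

Case x4 = True:
Case x3 = False:
Unit clause (¬x2) forces x2 = False.
Unit clause (¬x1) forces x1 = False.
Unit clause (x5) forces x5 = True.
All clauses are satisfied.

x1 ↦ False; x2 ↦ False; x3 ↦ False; x4 ↦ True; x5 ↦ True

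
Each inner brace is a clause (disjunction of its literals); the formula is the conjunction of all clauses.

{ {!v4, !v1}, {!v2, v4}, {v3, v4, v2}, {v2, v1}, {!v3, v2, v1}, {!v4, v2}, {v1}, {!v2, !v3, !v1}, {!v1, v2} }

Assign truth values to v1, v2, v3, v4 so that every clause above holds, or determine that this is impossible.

UNSATISFIABLE

(v1) alone gives v1 = true.
(!v4) alone gives v4 = false.
(!v2) alone gives v2 = false.
That conflicts with the unit clause (v2).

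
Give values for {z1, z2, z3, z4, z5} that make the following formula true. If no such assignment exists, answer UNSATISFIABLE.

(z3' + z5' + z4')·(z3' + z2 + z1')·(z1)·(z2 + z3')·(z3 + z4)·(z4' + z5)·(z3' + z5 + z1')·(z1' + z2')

z1=1; z2=0; z3=0; z4=1; z5=1

The clause (z1) is unit, so z1 = 1.
The clause (z2') is unit, so z2 = 0.
The clause (z3') is unit, so z3 = 0.
The clause (z4) is unit, so z4 = 1.
The clause (z5) is unit, so z5 = 1.
All clauses are satisfied.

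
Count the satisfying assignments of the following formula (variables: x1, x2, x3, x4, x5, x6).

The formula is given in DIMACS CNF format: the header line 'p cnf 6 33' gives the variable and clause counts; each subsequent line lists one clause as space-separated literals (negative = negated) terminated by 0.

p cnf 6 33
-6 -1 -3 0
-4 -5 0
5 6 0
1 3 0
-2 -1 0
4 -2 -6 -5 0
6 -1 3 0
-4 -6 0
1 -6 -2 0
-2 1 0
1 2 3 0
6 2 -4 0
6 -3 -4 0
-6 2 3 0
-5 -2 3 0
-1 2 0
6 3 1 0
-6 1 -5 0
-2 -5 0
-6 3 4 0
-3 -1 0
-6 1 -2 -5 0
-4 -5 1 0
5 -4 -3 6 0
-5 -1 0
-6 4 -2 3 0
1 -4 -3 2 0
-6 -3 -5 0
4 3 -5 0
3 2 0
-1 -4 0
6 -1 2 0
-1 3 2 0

2

There are 2^6 = 64 truth assignments over (x1, x2, x3, x4, x5, x6).
Split on x5. With x5 = True, the clauses containing x5 are satisfied and ¬x5 drops from the rest; 1 of the 2^5 = 32 assignments to the other variables satisfy what remains.
With x5 = False, by the same count on the reduced clause set, 1 assignment works.
(One model: x1=F, x2=F, x3=T, x4=F, x5=F, x6=T.)
Total: 1 + 1 = 2.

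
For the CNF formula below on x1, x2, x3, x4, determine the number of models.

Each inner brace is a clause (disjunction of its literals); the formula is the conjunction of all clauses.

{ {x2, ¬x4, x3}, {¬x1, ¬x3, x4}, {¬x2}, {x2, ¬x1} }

There are 2^4 = 16 truth assignments over (x1, x2, x3, x4).
Split on x4. With x4 = True, the clauses containing x4 are satisfied and ¬x4 drops from the rest; 1 of the 2^3 = 8 assignments to the other variables satisfy what remains.
With x4 = False, by the same count on the reduced clause set, 2 assignments work.
Total: 1 + 2 = 3.

3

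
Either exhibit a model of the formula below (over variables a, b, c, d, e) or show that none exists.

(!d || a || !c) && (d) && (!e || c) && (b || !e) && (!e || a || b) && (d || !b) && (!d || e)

From the singleton clause (d), d = true.
From the singleton clause (e), e = true.
From the singleton clause (c), c = true.
From the singleton clause (a), a = true.
From the singleton clause (b), b = true.
Every clause now holds.

a: true, b: true, c: true, d: true, e: true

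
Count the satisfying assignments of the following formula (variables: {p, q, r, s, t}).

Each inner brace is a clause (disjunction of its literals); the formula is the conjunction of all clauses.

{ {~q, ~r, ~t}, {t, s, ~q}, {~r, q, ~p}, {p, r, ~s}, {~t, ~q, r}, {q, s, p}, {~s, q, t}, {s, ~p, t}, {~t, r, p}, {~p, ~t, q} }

4

There are 2^5 = 32 truth assignments over (p, q, r, s, t).
Split on s. With s = 1, the clauses containing s are satisfied and ~s drops from the rest; 4 of the 2^4 = 16 assignments to the other variables satisfy what remains.
With s = 0, by the same count on the reduced clause set, 0 assignments work.
(One model: p=F, q=F, r=T, s=T, t=T.)
Total: 4 + 0 = 4.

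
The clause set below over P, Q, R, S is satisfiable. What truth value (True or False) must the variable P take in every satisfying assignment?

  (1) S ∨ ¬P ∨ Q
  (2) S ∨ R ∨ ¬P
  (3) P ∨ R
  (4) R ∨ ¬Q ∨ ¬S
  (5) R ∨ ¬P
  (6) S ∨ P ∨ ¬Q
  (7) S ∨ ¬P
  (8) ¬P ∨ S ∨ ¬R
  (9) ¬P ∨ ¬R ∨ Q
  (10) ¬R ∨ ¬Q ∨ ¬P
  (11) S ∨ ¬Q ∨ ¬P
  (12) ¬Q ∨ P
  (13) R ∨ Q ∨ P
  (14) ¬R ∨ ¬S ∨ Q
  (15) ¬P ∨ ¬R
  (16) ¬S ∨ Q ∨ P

False

Suppose P = True.
Unit clause (R) forces R = True.
That conflicts with the unit clause (¬R).
So every satisfying assignment has P = False.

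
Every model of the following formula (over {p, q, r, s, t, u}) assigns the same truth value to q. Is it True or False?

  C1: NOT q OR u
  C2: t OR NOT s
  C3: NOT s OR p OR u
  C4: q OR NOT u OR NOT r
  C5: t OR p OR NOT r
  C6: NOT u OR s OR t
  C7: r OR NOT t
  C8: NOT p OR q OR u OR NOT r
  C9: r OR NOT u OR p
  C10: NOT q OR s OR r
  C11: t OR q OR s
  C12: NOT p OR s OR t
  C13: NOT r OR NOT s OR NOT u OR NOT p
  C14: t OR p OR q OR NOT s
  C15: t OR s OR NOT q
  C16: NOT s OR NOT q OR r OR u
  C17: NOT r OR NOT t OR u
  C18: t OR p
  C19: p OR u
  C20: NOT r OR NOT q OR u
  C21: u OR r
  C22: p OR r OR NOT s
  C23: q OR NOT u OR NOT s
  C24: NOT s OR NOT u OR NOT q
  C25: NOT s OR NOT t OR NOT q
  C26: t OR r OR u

True

Suppose q = false.
Suppose t = true.
From the singleton clause (r), r = true.
From the singleton clause (NOT u), u = false.
That conflicts with the unit clause (u).
That branch fails; take t = false instead.
From the singleton clause (NOT s), s = false.
That conflicts with the unit clause (s).
Both values of t lead to a conflict.
So every satisfying assignment has q = True.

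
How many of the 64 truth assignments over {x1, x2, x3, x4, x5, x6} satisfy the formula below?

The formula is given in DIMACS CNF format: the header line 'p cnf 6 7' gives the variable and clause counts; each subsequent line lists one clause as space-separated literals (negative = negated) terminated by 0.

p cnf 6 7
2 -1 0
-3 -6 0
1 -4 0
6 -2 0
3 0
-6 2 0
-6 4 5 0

2

There are 2^6 = 64 truth assignments over (x1, x2, x3, x4, x5, x6).
Split on x4. With x4 = True, the clauses containing x4 are satisfied and ¬x4 drops from the rest; 0 of the 2^5 = 32 assignments to the other variables satisfy what remains.
With x4 = False, by the same count on the reduced clause set, 2 assignments work.
(One model: x1=F, x2=F, x3=T, x4=F, x5=F, x6=F.)
Total: 0 + 2 = 2.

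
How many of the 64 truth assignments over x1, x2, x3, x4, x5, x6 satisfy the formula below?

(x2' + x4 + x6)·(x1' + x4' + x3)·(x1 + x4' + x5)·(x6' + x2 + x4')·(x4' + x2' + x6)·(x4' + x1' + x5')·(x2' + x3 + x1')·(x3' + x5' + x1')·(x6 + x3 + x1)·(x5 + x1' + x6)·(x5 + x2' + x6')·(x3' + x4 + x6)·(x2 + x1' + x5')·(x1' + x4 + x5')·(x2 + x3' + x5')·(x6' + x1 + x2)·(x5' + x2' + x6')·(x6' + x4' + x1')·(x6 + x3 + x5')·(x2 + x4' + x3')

2

There are 2^6 = 64 truth assignments over (x1, x2, x3, x4, x5, x6).
Split on x5. With x5 = 1, the clauses containing x5 are satisfied and x5' drops from the rest; 0 of the 2^5 = 32 assignments to the other variables satisfy what remains.
With x5 = 0, by the same count on the reduced clause set, 2 assignments work.
Total: 0 + 2 = 2.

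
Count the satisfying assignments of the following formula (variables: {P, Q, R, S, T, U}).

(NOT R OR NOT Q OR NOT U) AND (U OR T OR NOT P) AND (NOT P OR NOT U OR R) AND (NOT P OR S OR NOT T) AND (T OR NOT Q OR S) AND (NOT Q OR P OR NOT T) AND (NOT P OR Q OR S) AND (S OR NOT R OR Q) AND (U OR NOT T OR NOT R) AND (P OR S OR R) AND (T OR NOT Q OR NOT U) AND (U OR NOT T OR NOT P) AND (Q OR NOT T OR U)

There are 2^6 = 64 truth assignments over (P, Q, R, S, T, U).
Split on U. With U = true, the clauses containing U are satisfied and NOT U drops from the rest; 6 of the 2^5 = 32 assignments to the other variables satisfy what remains.
With U = false, by the same count on the reduced clause set, 4 assignments work.
(One model: P=F, Q=F, R=F, S=T, T=F, U=F.)
Total: 6 + 4 = 10.

10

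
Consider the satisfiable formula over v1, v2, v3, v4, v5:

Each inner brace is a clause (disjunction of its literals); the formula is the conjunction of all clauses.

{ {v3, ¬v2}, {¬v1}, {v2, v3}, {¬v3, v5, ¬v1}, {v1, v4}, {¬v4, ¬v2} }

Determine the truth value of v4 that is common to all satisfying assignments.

Suppose v4 = False.
(¬v1) alone gives v1 = False.
Now (v1) is unsatisfied and unit — conflict.
So every satisfying assignment has v4 = True.

True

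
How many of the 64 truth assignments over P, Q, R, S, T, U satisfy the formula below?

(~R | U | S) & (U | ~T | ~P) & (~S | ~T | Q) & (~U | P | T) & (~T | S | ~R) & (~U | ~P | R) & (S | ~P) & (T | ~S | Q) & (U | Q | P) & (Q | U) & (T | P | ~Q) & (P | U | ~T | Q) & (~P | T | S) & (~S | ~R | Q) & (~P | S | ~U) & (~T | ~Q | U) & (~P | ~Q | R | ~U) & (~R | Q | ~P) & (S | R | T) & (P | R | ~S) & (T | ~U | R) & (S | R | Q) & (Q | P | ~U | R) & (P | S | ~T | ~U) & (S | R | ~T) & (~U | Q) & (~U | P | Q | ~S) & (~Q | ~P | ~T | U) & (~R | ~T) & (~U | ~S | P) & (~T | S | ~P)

3

There are 2^6 = 64 truth assignments over (P, Q, R, S, T, U).
Split on U. With U = 1, the clauses containing U are satisfied and ~U drops from the rest; 1 of the 2^5 = 32 assignments to the other variables satisfy what remains.
With U = 0, by the same count on the reduced clause set, 2 assignments work.
Total: 1 + 2 = 3.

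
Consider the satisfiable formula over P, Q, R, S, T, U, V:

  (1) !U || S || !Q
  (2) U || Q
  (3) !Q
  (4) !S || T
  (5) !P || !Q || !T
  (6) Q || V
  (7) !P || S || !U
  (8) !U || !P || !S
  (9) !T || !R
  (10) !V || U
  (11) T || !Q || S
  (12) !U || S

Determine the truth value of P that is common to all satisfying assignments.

Suppose P = true.
From the singleton clause (!Q), Q = false.
From the singleton clause (U), U = true.
From the singleton clause (V), V = true.
From the singleton clause (S), S = true.
Now (!S) is unsatisfied and unit — conflict.
So every satisfying assignment has P = False.

False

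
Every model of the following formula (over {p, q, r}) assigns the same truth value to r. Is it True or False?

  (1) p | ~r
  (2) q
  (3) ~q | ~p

Suppose r = 1.
Unit clause (p) forces p = 1.
Unit clause (q) forces q = 1.
That conflicts with the unit clause (~q).
So every satisfying assignment has r = False.

False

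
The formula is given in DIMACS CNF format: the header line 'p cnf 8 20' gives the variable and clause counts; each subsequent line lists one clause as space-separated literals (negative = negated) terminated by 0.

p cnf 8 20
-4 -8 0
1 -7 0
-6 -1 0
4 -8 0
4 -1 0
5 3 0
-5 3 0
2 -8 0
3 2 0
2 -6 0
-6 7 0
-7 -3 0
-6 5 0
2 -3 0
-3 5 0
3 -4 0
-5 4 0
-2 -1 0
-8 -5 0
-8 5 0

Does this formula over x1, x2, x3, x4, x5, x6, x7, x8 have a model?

Satisfiable

Try x4 = True.
The clause (¬x8) is unit, so x8 = False.
The clause (x3) is unit, so x3 = True.
The clause (¬x7) is unit, so x7 = False.
The clause (¬x6) is unit, so x6 = False.
The clause (x2) is unit, so x2 = True.
The clause (x5) is unit, so x5 = True.
The clause (¬x1) is unit, so x1 = False.
All clauses are satisfied.
A satisfying assignment: x1: False,  x2: True,  x3: True,  x4: True,  x5: True,  x6: False,  x7: False,  x8: False.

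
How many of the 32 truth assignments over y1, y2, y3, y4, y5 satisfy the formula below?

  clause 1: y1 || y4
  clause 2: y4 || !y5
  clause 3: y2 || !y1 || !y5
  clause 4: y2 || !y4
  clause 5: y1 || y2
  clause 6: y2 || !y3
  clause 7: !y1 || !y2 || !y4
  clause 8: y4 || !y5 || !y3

7

There are 2^5 = 32 truth assignments over (y1, y2, y3, y4, y5).
Split on y2. With y2 = true, the clauses containing y2 are satisfied and !y2 drops from the rest; 6 of the 2^4 = 16 assignments to the other variables satisfy what remains.
With y2 = false, by the same count on the reduced clause set, 1 assignment works.
Total: 6 + 1 = 7.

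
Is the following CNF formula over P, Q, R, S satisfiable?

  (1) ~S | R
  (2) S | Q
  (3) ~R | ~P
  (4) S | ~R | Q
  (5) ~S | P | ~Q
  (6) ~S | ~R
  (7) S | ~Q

Case S = 0:
(Q) alone gives Q = 1.
But (~Q) is also a unit clause — contradiction.
Backtrack on S: now try S = 1.
(R) alone gives R = 1.
But (~R) is also a unit clause — contradiction.
Both values of S lead to a conflict.
No assignment satisfies every clause.

No, unsatisfiable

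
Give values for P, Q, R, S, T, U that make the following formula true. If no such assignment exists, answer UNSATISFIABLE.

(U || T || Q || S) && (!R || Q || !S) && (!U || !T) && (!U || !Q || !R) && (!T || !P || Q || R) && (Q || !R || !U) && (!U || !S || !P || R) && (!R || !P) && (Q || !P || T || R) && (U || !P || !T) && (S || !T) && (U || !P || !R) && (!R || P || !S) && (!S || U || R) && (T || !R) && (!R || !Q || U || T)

Suppose U = true.
Unit clause (!T) forces T = false.
Unit clause (!R) forces R = false.
Suppose S = false.
Suppose Q = false.
Unit clause (!P) forces P = false.
This assignment satisfies each clause.

P ↦ false; Q ↦ false; R ↦ false; S ↦ false; T ↦ false; U ↦ true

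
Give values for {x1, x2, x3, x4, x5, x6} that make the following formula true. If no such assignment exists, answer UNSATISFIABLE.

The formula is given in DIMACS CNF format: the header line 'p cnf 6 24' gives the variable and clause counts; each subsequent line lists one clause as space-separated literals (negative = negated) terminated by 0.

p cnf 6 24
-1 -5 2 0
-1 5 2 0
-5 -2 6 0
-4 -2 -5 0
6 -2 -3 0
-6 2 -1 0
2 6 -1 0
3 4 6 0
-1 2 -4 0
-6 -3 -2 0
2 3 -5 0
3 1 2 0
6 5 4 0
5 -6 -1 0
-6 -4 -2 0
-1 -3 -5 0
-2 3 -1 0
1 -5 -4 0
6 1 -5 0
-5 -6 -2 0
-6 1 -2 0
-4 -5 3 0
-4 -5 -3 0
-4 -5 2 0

x1 ↦ False; x2 ↦ False; x3 ↦ True; x4 ↦ True; x5 ↦ False; x6 ↦ False

Branch on x1: set x1 = False.
Branch on x3: set x3 = True.
Branch on x6: set x6 = False.
From the singleton clause (¬x2), x2 = False.
From the singleton clause (¬x5), x5 = False.
From the singleton clause (x4), x4 = True.
Every clause now holds.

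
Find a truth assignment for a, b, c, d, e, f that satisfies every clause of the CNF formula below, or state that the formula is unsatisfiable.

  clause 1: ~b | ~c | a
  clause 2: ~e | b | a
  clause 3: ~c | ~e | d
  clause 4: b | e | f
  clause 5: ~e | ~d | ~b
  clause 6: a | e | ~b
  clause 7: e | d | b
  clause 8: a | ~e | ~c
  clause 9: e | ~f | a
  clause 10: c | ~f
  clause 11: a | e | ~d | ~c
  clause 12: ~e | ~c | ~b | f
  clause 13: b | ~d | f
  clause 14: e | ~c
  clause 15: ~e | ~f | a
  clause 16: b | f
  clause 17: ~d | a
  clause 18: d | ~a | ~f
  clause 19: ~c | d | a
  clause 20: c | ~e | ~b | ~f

a=1,  b=1,  c=0,  d=1,  e=0,  f=0

Try c = 0.
The clause (~f) is unit, so f = 0.
The clause (b) is unit, so b = 1.
Try e = 0.
The clause (a) is unit, so a = 1.
All clauses hold; d can take either value.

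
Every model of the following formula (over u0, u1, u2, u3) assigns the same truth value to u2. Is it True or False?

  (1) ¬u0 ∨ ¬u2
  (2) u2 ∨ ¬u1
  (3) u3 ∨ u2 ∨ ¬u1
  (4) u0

False

Suppose u2 = True.
From the singleton clause (¬u0), u0 = False.
Now (u0) is unsatisfied and unit — conflict.
So every satisfying assignment has u2 = False.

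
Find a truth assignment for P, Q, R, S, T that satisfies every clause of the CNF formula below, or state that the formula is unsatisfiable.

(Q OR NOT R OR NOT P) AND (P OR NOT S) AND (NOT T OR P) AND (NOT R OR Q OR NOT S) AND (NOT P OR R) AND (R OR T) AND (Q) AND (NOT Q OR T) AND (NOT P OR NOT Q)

The clause (Q) is unit, so Q = true.
The clause (T) is unit, so T = true.
The clause (P) is unit, so P = true.
But (NOT P) is also a unit clause — contradiction.

UNSATISFIABLE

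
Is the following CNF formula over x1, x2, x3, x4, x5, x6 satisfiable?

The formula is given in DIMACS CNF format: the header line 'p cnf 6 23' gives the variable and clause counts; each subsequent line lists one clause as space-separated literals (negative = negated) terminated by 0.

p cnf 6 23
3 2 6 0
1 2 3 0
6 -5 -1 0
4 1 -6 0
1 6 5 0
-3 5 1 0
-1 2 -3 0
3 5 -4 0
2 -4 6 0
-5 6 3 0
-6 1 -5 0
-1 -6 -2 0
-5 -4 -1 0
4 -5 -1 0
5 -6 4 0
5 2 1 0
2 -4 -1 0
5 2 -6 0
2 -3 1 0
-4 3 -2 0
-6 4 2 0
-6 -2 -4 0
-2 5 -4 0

Case x3 = True:
Case x5 = True:
Case x6 = False:
Unit clause (¬x1) forces x1 = False.
Unit clause (x2) forces x2 = True.
All clauses hold; x4 can take either value.
A satisfying assignment: x1: False, x2: True, x3: True, x4: False, x5: True, x6: False.

Yes, satisfiable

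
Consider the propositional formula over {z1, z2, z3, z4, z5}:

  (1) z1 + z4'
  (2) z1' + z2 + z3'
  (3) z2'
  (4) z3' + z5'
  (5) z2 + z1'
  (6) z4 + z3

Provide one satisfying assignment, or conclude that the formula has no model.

z1 ↦ 0, z2 ↦ 0, z3 ↦ 1, z4 ↦ 0, z5 ↦ 0

Unit clause (z2') forces z2 = 0.
Unit clause (z1') forces z1 = 0.
Unit clause (z4') forces z4 = 0.
Unit clause (z3) forces z3 = 1.
Unit clause (z5') forces z5 = 0.
This assignment satisfies each clause.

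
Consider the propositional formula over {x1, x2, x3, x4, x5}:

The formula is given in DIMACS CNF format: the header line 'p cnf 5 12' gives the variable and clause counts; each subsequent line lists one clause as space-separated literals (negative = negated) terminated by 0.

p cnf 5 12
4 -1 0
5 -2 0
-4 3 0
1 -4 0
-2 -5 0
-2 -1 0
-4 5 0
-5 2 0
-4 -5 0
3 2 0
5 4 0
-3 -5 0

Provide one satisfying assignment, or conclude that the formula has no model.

Case x4 = True:
The clause (x3) is unit, so x3 = True.
The clause (x1) is unit, so x1 = True.
The clause (¬x2) is unit, so x2 = False.
The clause (x5) is unit, so x5 = True.
That conflicts with the unit clause (¬x5).
That branch fails; take x4 = False instead.
The clause (¬x1) is unit, so x1 = False.
The clause (x5) is unit, so x5 = True.
The clause (¬x2) is unit, so x2 = False.
That conflicts with the unit clause (x2).
Either choice for x4 ends in contradiction.

UNSATISFIABLE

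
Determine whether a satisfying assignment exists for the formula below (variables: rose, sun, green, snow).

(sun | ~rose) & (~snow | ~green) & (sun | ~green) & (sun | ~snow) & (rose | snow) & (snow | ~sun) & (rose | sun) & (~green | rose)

Suppose sun = 1.
Unit clause (snow) forces snow = 1.
Unit clause (~green) forces green = 0.
Every clause is now satisfied; rose is unconstrained.
A satisfying assignment: rose: 1, sun: 1, green: 0, snow: 1.

Yes, satisfiable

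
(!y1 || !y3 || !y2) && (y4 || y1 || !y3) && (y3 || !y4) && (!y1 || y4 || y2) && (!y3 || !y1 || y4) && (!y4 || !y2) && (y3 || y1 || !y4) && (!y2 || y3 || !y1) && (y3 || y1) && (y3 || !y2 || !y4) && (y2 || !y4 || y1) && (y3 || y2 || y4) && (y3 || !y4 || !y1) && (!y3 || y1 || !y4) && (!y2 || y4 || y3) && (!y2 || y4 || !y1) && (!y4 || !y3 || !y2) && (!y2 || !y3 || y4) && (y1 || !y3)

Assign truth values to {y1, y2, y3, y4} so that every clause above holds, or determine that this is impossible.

Try y3 = true.
Unit clause (y1) forces y1 = true.
Unit clause (!y2) forces y2 = false.
Unit clause (y4) forces y4 = true.
This assignment satisfies each clause.

y1 ↦ true; y2 ↦ false; y3 ↦ true; y4 ↦ true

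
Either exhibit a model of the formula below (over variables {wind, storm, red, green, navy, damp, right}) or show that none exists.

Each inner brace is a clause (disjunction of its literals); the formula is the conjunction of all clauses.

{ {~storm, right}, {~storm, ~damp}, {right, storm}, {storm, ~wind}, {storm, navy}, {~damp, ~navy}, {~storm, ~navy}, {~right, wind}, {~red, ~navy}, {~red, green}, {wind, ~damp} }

wind=1,  storm=1,  red=1,  green=1,  navy=0,  damp=0,  right=1

Branch on storm: set storm = 1.
The clause (right) is unit, so right = 1.
The clause (~damp) is unit, so damp = 0.
The clause (~navy) is unit, so navy = 0.
The clause (wind) is unit, so wind = 1.
Branch on red: set red = 1.
The clause (green) is unit, so green = 1.
This assignment satisfies each clause.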